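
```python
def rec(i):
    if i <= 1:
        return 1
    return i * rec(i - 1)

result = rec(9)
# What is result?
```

rec(9) = 9 * 8 * 7 * 6 * 5 * 4 * 3 * 2 * 1 = 362880

Answer: 362880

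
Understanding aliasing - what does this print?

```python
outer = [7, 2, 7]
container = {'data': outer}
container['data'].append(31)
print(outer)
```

Key concept: dict holds reference to list.
Step by step:
`outer = [7, 2, 7]` → outer = [7, 2, 7]
`container = {'data': outer}` → container = {'data': [7, 2, 7]}
`container['data'].append(31)` → outer = [7, 2, 7, 31]; container = {'data': [7, 2, 7, 31]}
`print(outer)` → prints [7, 2, 7, 31]

Answer: [7, 2, 7, 31]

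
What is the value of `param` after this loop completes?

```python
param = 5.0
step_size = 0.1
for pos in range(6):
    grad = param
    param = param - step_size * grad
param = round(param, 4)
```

Gradient descent: w = 5.0 * (1 - 0.1)^6
`param` takes the values: 5.0 → 4.5 → 4.05 → 3.645 → 3.2805 → 2.95245 → 2.657205 → 2.6572

Answer: 2.6572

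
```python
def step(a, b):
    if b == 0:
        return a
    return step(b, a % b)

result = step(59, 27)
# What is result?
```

step(59, 27) -> step(27, 5) -> step(5, 2) -> step(2, 1) -> step(1, 0) -> 1

Answer: 1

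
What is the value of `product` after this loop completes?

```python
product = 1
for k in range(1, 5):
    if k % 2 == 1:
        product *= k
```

Product of odd numbers 1 to 4
`product` takes the values: 1 → 3

Answer: 3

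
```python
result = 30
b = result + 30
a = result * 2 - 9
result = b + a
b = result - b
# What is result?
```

Trace:
`result = 30` → result = 30
`b = result + 30` → b = 60
`a = result * 2 - 9` → a = 51
`result = b + a` → result = 111
`b = result - b` → b = 51
So result = 111

Answer: 111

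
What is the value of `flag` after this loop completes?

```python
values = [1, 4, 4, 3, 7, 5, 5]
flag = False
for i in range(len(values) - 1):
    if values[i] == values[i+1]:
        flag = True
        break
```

Check consecutive duplicates in [1, 4, 4, 3, 7, 5, 5]
`flag` takes the values: False → True

Answer: True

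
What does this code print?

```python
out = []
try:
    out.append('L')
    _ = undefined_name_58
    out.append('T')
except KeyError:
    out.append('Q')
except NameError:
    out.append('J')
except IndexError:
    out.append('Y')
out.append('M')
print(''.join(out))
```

Execution trace: 'L' (try body) → 'J' (except NameError) → 'M' (after the try/except). Output: LJM

Answer: LJM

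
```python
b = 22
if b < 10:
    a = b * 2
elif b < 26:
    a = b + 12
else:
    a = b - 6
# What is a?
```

Trace:
`b = 22` → b = 22
`if b < 10: ...` → b < 10 is False, b < 26 is True → a = 34
So a = 34

Answer: 34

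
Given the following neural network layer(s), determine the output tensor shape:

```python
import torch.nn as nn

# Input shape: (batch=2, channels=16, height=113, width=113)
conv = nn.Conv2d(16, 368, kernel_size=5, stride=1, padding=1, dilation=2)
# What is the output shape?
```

Input: (2, 16, 113, 113) -> Output: (2, 368, 107, 107)

Answer: (2, 368, 107, 107)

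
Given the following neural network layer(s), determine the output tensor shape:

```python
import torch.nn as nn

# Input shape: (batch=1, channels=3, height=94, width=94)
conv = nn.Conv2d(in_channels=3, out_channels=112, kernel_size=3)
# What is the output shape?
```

Input: (1, 3, 94, 94) -> Output: (1, 112, 92, 92)

Answer: (1, 112, 92, 92)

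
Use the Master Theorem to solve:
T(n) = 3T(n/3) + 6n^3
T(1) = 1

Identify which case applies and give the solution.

a=3, b=3, f(n)=6n^3. log_3(3) = 1. Since c=3 > 1 and the regularity condition holds (3(n/3)^3 = (3/3^3)n^3 with 3/3^3 < 1), Case 3 applies: T(n) = Θ(f(n)) = O(n^3).

Answer: O(n^3) - Case 3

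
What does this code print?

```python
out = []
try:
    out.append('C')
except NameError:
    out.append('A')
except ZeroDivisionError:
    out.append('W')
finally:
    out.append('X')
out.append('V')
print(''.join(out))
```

Execution trace: 'C' (try body, no exception) → 'X' (finally) → 'V' (after the try/except). Output: CXV

Answer: CXV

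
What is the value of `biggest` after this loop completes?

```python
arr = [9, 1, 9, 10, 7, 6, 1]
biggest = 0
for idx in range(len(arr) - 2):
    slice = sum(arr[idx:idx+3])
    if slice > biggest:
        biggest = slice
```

Max sum of 3-element window in [9, 1, 9, 10, 7, 6, 1]
`biggest` takes the values: 0 → 19 → 20 → 26

Answer: 26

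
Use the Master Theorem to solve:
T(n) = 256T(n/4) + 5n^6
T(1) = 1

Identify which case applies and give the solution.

a=256, b=4, f(n)=5n^6. log_4(256) = 4. Since c=6 > 4 and the regularity condition holds (256(n/4)^6 = (256/4^6)n^6 with 256/4^6 < 1), Case 3 applies: T(n) = Θ(f(n)) = O(n^6).

Answer: O(n^6) - Case 3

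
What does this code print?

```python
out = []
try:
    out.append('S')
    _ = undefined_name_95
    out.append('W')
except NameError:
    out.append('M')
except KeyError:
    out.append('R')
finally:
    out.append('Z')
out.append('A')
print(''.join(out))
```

Execution trace: 'S' (try body) → 'M' (except NameError) → 'Z' (finally) → 'A' (after the try/except). Output: SMZA

Answer: SMZA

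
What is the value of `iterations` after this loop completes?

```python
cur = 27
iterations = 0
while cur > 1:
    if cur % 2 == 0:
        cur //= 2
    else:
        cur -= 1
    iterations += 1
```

Steps to reduce 27 to 1
`iterations` takes the values: 0 → 1 → 2 → 3 → 4 → 5 → 6 → 7

Answer: 7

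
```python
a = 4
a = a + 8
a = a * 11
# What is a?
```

Trace:
`a = 4` → a = 4
`a = a + 8` → a = 12
`a = a * 11` → a = 132
So a = 132

Answer: 132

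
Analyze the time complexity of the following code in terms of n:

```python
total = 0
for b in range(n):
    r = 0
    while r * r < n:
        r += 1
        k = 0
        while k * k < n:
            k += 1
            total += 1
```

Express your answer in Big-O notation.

Each loop level contributes: n × √n × √n. Multiplying the contributions gives O(n^2).

Answer: O(n^2)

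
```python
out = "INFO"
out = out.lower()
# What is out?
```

Trace:
`out = "INFO"` → out = 'INFO'
`out = out.lower()` → out = 'info'
So out = 'info'

Answer: 'info'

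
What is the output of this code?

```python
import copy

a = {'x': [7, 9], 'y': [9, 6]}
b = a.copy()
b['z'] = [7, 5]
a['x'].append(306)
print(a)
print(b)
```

Key concept: shallow copy of dict with mutable values.
Step by step:
`a = {'x': [7, 9], 'y': [9, 6]}` → a = {'x': [7, 9], 'y': [9, 6]}
`b = a.copy()` → b = {'x': [7, 9], 'y': [9, 6]}
`b['z'] = [7, 5]` → b = {'x': [7, 9], 'y': [9, 6], 'z': [7, 5]}
`a['x'].append(306)` → a = {'x': [7, 9, 306], 'y': [9, 6]}; b = {'x': [7, 9, 306], 'y': [9, 6], 'z': [7, 5]}
`print(a)` → prints {'x': [7, 9, 306], 'y': [9, 6]}
`print(b)` → prints {'x': [7, 9, 306], 'y': [9, 6], 'z': [7, 5]}

Answer:
{'x': [7, 9, 306], 'y': [9, 6]}
{'x': [7, 9, 306], 'y': [9, 6], 'z': [7, 5]}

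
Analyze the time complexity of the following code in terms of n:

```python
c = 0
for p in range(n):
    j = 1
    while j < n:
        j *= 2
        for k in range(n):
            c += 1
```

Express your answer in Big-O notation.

Each loop level contributes: n × log n × n. Multiplying the contributions gives O(n^2 log n).

Answer: O(n^2 log n)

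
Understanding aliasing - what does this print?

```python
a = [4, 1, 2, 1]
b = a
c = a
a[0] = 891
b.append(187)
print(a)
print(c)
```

Key concept: multiple aliases.
Step by step:
`a = [4, 1, 2, 1]` → a = [4, 1, 2, 1]
`b = a` → b = [4, 1, 2, 1] (same object as a)
`c = a` → c = [4, 1, 2, 1] (same object as a, b)
`a[0] = 891` → a = [891, 1, 2, 1] (same object as b, c); b = [891, 1, 2, 1] (same object as a, c); c = [891, 1, 2, 1] (same object as a, b)
`b.append(187)` → a = [891, 1, 2, 1, 187] (same object as b, c); b = [891, 1, 2, 1, 187] (same object as a, c); c = [891, 1, 2, 1, 187] (same object as a, b)
`print(a)` → prints [891, 1, 2, 1, 187]
`print(c)` → prints [891, 1, 2, 1, 187]

Answer:
[891, 1, 2, 1, 187]
[891, 1, 2, 1, 187]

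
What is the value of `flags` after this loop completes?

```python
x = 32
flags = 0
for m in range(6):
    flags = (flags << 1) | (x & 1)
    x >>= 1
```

Reverse lowest 6 bits of 32
`flags` takes the values: 0 → 1

Answer: 1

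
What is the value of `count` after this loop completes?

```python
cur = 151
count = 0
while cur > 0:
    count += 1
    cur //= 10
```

Count digits by repeated division by 10
`count` takes the values: 0 → 1 → 2 → 3

Answer: 3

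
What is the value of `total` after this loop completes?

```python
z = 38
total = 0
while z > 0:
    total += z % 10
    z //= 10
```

Sum digits of 38
`total` takes the values: 0 → 8 → 11

Answer: 11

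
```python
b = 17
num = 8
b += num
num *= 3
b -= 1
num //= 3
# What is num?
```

Trace:
`b = 17` → b = 17
`num = 8` → num = 8
`b += num` → b = 25
`num *= 3` → num = 24
`b -= 1` → b = 24
`num //= 3` → num = 8
So num = 8

Answer: 8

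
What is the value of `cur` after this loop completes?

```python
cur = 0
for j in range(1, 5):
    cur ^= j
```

XOR of 1 to 4
`cur` takes the values: 0 → 1 → 3 → 0 → 4

Answer: 4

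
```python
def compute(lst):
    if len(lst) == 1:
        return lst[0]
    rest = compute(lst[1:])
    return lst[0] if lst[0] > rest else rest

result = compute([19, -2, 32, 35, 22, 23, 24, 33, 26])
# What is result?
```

Recursive max over [19, -2, 32, 35, 22, 23, 24, 33, 26] = 35

Answer: 35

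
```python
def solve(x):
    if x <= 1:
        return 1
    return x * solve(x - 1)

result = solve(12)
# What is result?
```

solve(12) = 12 * 11 * 10 * 9 * 8 * 7 * 6 * 5 * 4 * 3 * 2 * 1 = 479001600

Answer: 479001600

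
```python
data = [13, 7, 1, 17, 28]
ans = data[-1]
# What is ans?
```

Trace:
`data = [13, 7, 1, 17, 28]` → data = [13, 7, 1, 17, 28]
`ans = data[-1]` → ans = 28
So ans = 28

Answer: 28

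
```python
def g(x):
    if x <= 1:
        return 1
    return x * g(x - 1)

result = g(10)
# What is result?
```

g(10) = 10 * 9 * 8 * 7 * 6 * 5 * 4 * 3 * 2 * 1 = 3628800

Answer: 3628800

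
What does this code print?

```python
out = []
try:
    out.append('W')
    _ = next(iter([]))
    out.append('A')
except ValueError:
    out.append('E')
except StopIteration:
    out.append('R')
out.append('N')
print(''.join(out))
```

Execution trace: 'W' (try body) → 'R' (except StopIteration) → 'N' (after the try/except). Output: WRN

Answer: WRN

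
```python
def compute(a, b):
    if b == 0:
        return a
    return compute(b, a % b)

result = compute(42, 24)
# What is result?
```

compute(42, 24) -> compute(24, 18) -> compute(18, 6) -> compute(6, 0) -> 6

Answer: 6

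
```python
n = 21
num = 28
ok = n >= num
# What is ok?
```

Trace:
`n = 21` → n = 21
`num = 28` → num = 28
`ok = n >= num` → ok = False
So ok = False

Answer: False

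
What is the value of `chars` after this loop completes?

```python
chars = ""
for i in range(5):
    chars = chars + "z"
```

Repeat 'z' 5 times
`chars` takes the values: "" → "z" → "zz" → "zzz" → "zzzz" → "zzzzz"

Answer: "zzzzz"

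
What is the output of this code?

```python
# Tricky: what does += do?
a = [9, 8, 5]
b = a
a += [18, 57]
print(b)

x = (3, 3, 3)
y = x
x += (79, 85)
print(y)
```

Key concept: += behavior differs for mutable vs immutable.
Step by step:
`a = [9, 8, 5]` → a = [9, 8, 5]
`b = a` → b = [9, 8, 5] (same object as a)
`a += [18, 57]` → a = [9, 8, 5, 18, 57] (same object as b); b = [9, 8, 5, 18, 57] (same object as a)
`print(b)` → prints [9, 8, 5, 18, 57]
`x = (3, 3, 3)` → x = (3, 3, 3)
`y = x` → y = (3, 3, 3)
`x += (79, 85)` → x = (3, 3, 3, 79, 85)
`print(y)` → prints (3, 3, 3)

Answer:
[9, 8, 5, 18, 57]
(3, 3, 3)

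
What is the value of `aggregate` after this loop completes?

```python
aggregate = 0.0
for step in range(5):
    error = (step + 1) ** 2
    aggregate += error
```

Sum of squared losses 1² + 2² + ... + 5²
`aggregate` takes the values: 0.0 → 1.0 → 5.0 → 14.0 → 30.0 → 55.0

Answer: 55.0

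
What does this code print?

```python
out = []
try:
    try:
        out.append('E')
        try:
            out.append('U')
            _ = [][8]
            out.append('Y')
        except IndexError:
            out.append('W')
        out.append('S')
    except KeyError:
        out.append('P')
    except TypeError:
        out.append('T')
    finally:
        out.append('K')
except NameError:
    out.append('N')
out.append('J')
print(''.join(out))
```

Execution trace: 'E' (try body) → 'U' (inner try body) → 'W' (inner except IndexError) → 'S' (try body, no exception) → 'K' (finally) → 'J' (after the try/except). Output: EUWSKJ

Answer: EUWSKJ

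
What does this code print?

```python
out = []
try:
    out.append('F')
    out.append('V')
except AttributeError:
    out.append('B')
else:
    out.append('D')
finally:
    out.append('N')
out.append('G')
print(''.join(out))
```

Execution trace: 'F' (try body) → 'V' (try body, no exception) → 'D' (else) → 'N' (finally) → 'G' (after the try/except). Output: FVDNG

Answer: FVDNG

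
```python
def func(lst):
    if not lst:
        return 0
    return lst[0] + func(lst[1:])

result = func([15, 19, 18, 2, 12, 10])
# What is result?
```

15 + 19 + 18 + 2 + 12 + 10 + 0 = 76

Answer: 76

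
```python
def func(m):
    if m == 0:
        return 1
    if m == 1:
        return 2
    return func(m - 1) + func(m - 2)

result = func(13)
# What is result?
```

Build up from base cases: func(0)=1, func(1)=2, func(2)=3, func(3)=5, func(4)=8, func(5)=13, func(6)=21, ..., func(13)=610

Answer: 610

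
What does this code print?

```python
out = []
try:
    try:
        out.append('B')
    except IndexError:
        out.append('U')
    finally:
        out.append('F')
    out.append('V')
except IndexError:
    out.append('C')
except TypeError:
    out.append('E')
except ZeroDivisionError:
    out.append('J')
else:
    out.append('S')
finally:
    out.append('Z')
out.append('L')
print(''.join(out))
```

Execution trace: 'B' (inner try body, no exception) → 'F' (inner finally) → 'V' (try body, no exception) → 'S' (else) → 'Z' (finally) → 'L' (after the try/except). Output: BFVSZL

Answer: BFVSZL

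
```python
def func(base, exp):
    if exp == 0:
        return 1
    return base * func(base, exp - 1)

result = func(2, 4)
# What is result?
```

func(2, 4) = 2 * 2 * 2 * 2 = 16

Answer: 16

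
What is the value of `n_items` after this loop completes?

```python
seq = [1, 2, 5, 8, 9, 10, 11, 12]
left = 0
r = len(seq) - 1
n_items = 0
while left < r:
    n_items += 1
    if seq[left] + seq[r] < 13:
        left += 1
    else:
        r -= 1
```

Steps to find pair summing to 13
`n_items` takes the values: 0 → 1 → 2 → 3 → 4 → 5 → 6 → 7

Answer: 7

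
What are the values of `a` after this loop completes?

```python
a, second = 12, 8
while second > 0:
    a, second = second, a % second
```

GCD of 12 and 8
`a` takes the values: 12 → 8 → 4

Answer: 4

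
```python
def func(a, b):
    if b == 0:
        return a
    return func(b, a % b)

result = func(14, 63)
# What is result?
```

func(14, 63) -> func(63, 14) -> func(14, 7) -> func(7, 0) -> 7

Answer: 7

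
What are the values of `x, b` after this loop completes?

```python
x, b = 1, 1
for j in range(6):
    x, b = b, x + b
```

Fibonacci: after 6 iterations
`x, b` takes the values: (1, 1) → (1, 2) → (2, 3) → (3, 5) → (5, 8) → (8, 13) → (13, 21)

Answer: 13, 21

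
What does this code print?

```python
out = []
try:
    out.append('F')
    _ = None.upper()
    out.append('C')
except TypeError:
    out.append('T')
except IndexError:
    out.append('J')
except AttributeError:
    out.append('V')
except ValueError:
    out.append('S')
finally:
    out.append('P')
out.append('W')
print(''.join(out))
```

Execution trace: 'F' (try body) → 'V' (except AttributeError) → 'P' (finally) → 'W' (after the try/except). Output: FVPW

Answer: FVPW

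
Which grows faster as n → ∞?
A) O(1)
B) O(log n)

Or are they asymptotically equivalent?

O(1) vs O(log n): Higher order terms dominate.

Answer: B) O(log n) grows faster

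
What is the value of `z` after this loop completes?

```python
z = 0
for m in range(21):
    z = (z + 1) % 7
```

Increment mod 7, 21 times = 0
`z` takes the values: 0 → 1 → 2 → 3 → 4 → 5 → 6 → 0 → 1 → 2 → 3 → 4 → 5 → 6 → 0 → 1 → 2 → 3 → 4 → 5 → 6 → 0

Answer: 0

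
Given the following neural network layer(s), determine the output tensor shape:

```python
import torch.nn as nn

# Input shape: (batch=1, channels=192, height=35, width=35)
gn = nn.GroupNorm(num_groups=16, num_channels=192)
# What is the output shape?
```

Input: (1, 192, 35, 35) -> Output: (1, 192, 35, 35)

Answer: (1, 192, 35, 35)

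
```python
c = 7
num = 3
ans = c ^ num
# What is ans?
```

Trace:
`c = 7` → c = 7
`num = 3` → num = 3
`ans = c ^ num` → ans = 4
So ans = 4

Answer: 4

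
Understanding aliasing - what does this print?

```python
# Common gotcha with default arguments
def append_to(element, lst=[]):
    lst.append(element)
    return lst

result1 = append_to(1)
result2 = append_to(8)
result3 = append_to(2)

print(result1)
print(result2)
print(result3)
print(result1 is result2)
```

Key concept: mutable default argument gotcha.
Step by step:
`result1 = append_to(1)` → result1 = [1]
`result2 = append_to(8)` → result1 = [1, 8] (same object as result2); result2 = [1, 8] (same object as result1)
`result3 = append_to(2)` → result1 = [1, 8, 2] (same object as result2, result3); result2 = [1, 8, 2] (same object as result1, result3); result3 = [1, 8, 2] (same object as result1, result2)
`print(result1)` → prints [1, 8, 2]
`print(result2)` → prints [1, 8, 2]
`print(result3)` → prints [1, 8, 2]
`print(result1 is result2)` → prints True

Answer:
[1, 8, 2]
[1, 8, 2]
[1, 8, 2]
True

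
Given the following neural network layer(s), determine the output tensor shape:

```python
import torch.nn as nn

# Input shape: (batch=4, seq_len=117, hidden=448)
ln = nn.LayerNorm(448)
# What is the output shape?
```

Input: (4, 117, 448) -> Output: (4, 117, 448)

Answer: (4, 117, 448)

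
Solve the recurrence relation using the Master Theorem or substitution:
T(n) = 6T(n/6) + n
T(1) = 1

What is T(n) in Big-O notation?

By Master Theorem: a=6, b=6, f(n)=n. Since log_6(6) = 1 and f(n) = Θ(n^1), Case 2 applies. T(n) = O(n log n).

Answer: O(n log n)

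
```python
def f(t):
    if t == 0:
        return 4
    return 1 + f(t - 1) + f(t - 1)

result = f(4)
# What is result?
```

f(t) = 1 + 2·f(t-1), f(0)=4. Closed form: (4+1)·2^4 - 1 = 79.

Answer: 79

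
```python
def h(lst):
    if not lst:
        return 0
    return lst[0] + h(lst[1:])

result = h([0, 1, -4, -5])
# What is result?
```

0 + 1 + (-4) + (-5) + 0 = -8

Answer: -8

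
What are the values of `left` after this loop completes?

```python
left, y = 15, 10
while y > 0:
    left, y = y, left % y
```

GCD of 15 and 10
`left` takes the values: 15 → 10 → 5

Answer: 5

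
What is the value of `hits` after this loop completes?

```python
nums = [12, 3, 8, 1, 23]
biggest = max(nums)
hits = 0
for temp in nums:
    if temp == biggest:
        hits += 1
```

Count of max value 23 in [12, 3, 8, 1, 23]
`hits` takes the values: 0 → 1

Answer: 1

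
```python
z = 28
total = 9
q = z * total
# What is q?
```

Trace:
`z = 28` → z = 28
`total = 9` → total = 9
`q = z * total` → q = 252
So q = 252

Answer: 252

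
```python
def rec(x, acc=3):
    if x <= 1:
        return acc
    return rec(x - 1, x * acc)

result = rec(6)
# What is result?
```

Accumulator trace (n, acc): (6, 3) -> (5, 18) -> (4, 90) -> (3, 360) -> (2, 1080) -> (1, 2160) -> return 2160

Answer: 2160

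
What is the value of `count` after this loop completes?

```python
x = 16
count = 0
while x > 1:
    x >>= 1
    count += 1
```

Count right shifts until 1
`count` takes the values: 0 → 1 → 2 → 3 → 4

Answer: 4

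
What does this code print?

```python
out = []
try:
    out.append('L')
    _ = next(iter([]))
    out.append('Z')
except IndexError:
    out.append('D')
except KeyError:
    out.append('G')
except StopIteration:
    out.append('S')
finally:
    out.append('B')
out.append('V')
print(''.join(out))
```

Execution trace: 'L' (try body) → 'S' (except StopIteration) → 'B' (finally) → 'V' (after the try/except). Output: LSBV

Answer: LSBV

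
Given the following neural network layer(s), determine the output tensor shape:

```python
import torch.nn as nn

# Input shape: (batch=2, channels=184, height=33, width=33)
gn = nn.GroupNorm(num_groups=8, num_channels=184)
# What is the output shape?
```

Input: (2, 184, 33, 33) -> Output: (2, 184, 33, 33)

Answer: (2, 184, 33, 33)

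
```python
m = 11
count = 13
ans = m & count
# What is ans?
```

Trace:
`m = 11` → m = 11
`count = 13` → count = 13
`ans = m & count` → ans = 9
So ans = 9

Answer: 9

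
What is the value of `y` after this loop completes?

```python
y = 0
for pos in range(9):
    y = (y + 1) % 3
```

Increment mod 3, 9 times = 0
`y` takes the values: 0 → 1 → 2 → 0 → 1 → 2 → 0 → 1 → 2 → 0

Answer: 0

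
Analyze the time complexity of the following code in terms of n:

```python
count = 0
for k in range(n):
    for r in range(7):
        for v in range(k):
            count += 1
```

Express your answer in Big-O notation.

Each loop level contributes: n × 1 × n. Multiplying the contributions gives O(n^2).

Answer: O(n^2)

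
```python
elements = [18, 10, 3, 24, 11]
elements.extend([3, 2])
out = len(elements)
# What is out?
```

Trace:
`elements = [18, 10, 3, 24, 11]` → elements = [18, 10, 3, 24, 11]
`elements.extend([3, 2])` → elements = [18, 10, 3, 24, 11, 3, 2]
`out = len(elements)` → out = 7
So out = 7

Answer: 7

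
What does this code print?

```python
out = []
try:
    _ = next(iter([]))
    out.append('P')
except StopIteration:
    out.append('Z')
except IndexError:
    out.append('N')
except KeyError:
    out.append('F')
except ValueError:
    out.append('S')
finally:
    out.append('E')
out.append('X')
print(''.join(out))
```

Execution trace: 'Z' (except StopIteration) → 'E' (finally) → 'X' (after the try/except). Output: ZEX

Answer: ZEX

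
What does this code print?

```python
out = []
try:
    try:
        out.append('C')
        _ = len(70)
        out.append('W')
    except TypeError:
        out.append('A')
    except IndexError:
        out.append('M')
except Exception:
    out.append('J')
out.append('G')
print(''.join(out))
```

Execution trace: 'C' (inner try body) → 'A' (inner except TypeError) → 'G' (after the try/except). Output: CAG

Answer: CAG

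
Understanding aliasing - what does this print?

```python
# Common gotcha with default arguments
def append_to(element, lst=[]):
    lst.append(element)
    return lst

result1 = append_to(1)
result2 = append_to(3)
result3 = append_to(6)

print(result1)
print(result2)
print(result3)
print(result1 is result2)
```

Key concept: mutable default argument gotcha.
Step by step:
`result1 = append_to(1)` → result1 = [1]
`result2 = append_to(3)` → result1 = [1, 3] (same object as result2); result2 = [1, 3] (same object as result1)
`result3 = append_to(6)` → result1 = [1, 3, 6] (same object as result2, result3); result2 = [1, 3, 6] (same object as result1, result3); result3 = [1, 3, 6] (same object as result1, result2)
`print(result1)` → prints [1, 3, 6]
`print(result2)` → prints [1, 3, 6]
`print(result3)` → prints [1, 3, 6]
`print(result1 is result2)` → prints True

Answer:
[1, 3, 6]
[1, 3, 6]
[1, 3, 6]
True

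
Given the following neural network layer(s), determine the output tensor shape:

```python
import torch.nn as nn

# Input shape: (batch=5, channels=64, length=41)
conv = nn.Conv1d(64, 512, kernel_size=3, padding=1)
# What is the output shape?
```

Input: (5, 64, 41) -> Output: (5, 512, 41)

Answer: (5, 512, 41)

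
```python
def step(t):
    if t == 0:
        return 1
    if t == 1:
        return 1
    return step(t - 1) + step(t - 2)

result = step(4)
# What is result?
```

Build up from base cases: step(0)=1, step(1)=1, step(2)=2, step(3)=3, step(4)=5

Answer: 5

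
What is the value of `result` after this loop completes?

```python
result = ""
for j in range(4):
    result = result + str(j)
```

Concatenate digits 0 to 3
`result` takes the values: "" → "0" → "01" → "012" → "0123"

Answer: "0123"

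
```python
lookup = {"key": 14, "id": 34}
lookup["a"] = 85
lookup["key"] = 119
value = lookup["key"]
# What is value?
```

Trace:
`lookup = {"key": 14, "id": 34}` → lookup = {'key': 14, 'id': 34}
`lookup["a"] = 85` → lookup = {'key': 14, 'id': 34, 'a': 85}
`lookup["key"] = 119` → lookup = {'key': 119, 'id': 34, 'a': 85}
`value = lookup["key"]` → value = 119
So value = 119

Answer: 119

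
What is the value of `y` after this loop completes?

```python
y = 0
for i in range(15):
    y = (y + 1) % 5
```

Increment mod 5, 15 times = 0
`y` takes the values: 0 → 1 → 2 → 3 → 4 → 0 → 1 → 2 → 3 → 4 → 0 → 1 → 2 → 3 → 4 → 0

Answer: 0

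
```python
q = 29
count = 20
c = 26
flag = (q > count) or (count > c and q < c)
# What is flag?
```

Trace:
`q = 29` → q = 29
`count = 20` → count = 20
`c = 26` → c = 26
`flag = (q > count) or (count > c and q < c)` → flag = True
So flag = True

Answer: True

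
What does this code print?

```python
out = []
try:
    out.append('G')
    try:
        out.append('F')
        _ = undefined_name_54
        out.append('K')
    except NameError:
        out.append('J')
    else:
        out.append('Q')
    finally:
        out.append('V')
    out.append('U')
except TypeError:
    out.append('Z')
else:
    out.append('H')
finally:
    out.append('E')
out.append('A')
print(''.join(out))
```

Execution trace: 'G' (try body) → 'F' (inner try body) → 'J' (inner except NameError) → 'V' (inner finally) → 'U' (try body, no exception) → 'H' (else) → 'E' (finally) → 'A' (after the try/except). Output: GFJVUHEA

Answer: GFJVUHEA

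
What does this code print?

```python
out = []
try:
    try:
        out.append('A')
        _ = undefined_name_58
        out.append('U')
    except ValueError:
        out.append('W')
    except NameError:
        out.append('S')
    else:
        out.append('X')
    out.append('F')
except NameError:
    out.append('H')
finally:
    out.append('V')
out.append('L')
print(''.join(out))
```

Execution trace: 'A' (inner try body) → 'S' (inner except NameError) → 'F' (try body, no exception) → 'V' (finally) → 'L' (after the try/except). Output: ASFVL

Answer: ASFVL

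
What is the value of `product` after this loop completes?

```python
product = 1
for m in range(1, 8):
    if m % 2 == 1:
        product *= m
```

Product of odd numbers 1 to 7
`product` takes the values: 1 → 3 → 15 → 105

Answer: 105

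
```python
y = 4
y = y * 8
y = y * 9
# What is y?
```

Trace:
`y = 4` → y = 4
`y = y * 8` → y = 32
`y = y * 9` → y = 288
So y = 288

Answer: 288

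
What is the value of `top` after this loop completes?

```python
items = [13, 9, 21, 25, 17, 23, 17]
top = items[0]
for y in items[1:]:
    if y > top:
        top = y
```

Maximum of [13, 9, 21, 25, 17, 23, 17]
`top` takes the values: 13 → 21 → 25

Answer: 25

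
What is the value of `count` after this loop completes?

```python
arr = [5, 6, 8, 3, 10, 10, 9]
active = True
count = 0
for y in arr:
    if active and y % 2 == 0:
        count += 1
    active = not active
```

Count even values at even positions
`count` takes the values: 0 → 1 → 2

Answer: 2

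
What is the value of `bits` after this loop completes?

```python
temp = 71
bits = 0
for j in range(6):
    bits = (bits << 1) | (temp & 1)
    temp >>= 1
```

Reverse lowest 6 bits of 71
`bits` takes the values: 0 → 1 → 3 → 7 → 14 → 28 → 56

Answer: 56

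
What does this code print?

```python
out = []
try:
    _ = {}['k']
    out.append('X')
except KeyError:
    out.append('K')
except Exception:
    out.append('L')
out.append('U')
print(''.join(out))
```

Execution trace: 'K' (except KeyError) → 'U' (after the try/except). Output: KU

Answer: KU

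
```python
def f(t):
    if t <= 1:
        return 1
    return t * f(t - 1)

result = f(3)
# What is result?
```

f(3) = 3 * 2 * 1 = 6

Answer: 6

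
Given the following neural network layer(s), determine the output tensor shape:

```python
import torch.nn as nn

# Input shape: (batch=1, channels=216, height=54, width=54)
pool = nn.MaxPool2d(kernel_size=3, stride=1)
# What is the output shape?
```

Input: (1, 216, 54, 54) -> Output: (1, 216, 52, 52)

Answer: (1, 216, 52, 52)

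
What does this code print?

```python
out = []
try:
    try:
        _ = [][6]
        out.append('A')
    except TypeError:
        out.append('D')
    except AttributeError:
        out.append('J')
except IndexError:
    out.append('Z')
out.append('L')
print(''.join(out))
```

Execution trace: 'Z' (outer except IndexError) → 'L' (after the try/except). Output: ZL

Answer: ZL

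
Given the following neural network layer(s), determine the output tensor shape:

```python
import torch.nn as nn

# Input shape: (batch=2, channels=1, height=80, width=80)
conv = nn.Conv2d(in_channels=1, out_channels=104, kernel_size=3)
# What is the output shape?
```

Input: (2, 1, 80, 80) -> Output: (2, 104, 78, 78)

Answer: (2, 104, 78, 78)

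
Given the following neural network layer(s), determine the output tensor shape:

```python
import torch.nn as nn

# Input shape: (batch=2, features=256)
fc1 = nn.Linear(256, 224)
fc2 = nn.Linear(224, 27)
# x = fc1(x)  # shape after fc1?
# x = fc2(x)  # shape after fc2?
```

Input: (2, 256) -> after fc1: (2, 224) -> Output: (2, 27)

Answer: (2, 27)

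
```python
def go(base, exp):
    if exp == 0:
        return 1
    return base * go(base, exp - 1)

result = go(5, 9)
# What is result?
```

go(5, 9) = 5 * 5 * 5 * 5 * 5 * 5 * 5 * 5 * 5 = 1953125

Answer: 1953125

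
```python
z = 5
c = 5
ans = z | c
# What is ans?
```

Trace:
`z = 5` → z = 5
`c = 5` → c = 5
`ans = z | c` → ans = 5
So ans = 5

Answer: 5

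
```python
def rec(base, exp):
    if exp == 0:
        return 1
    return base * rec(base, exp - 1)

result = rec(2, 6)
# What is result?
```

rec(2, 6) = 2 * 2 * 2 * 2 * 2 * 2 = 64

Answer: 64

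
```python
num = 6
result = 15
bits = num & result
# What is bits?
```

Trace:
`num = 6` → num = 6
`result = 15` → result = 15
`bits = num & result` → bits = 6
So bits = 6

Answer: 6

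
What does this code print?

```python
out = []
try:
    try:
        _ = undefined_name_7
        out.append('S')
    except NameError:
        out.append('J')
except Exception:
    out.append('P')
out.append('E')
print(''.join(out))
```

Execution trace: 'J' (inner except NameError) → 'E' (after the try/except). Output: JE

Answer: JE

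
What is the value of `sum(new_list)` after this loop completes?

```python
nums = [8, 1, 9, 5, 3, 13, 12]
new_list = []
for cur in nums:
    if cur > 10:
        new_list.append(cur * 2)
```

Sum of doubled values > 10
`new_list` takes the values: [] → [26] → [26, 24]
So `sum(new_list)` = 50

Answer: 50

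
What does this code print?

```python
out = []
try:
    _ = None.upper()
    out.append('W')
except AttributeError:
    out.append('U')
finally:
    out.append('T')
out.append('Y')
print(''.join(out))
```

Execution trace: 'U' (except AttributeError) → 'T' (finally) → 'Y' (after the try/except). Output: UTY

Answer: UTY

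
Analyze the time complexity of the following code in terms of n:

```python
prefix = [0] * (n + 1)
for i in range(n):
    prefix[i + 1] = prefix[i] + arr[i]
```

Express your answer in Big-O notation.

This is Prefix sum computation. Time complexity: O(n).

Answer: O(n)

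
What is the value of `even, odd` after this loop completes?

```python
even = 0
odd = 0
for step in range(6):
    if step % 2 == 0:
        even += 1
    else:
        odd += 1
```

Count evens and odds in range(6)
`even, odd` takes the values: (0, 0) → (1, 0) → (1, 1) → (2, 1) → (2, 2) → (3, 2) → (3, 3)

Answer: 3, 3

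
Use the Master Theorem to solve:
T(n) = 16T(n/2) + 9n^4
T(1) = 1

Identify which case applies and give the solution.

a=16, b=2, f(n)=9n^4. log_2(16) = 4. Since c=4 = 4, Case 2 applies: T(n) = Θ(n^log_b(a) · log n) = O(n^4 log n).

Answer: O(n^4 log n) - Case 2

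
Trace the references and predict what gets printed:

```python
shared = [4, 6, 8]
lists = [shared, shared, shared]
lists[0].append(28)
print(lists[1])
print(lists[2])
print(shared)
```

Key concept: list of same reference.
Step by step:
`shared = [4, 6, 8]` → shared = [4, 6, 8]
`lists = [shared, shared, shared]` → lists = [[4, 6, 8], [4, 6, 8], [4, 6, 8]]
`lists[0].append(28)` → shared = [4, 6, 8, 28]; lists = [[4, 6, 8, 28], [4, 6, 8, 28], [4, 6, 8, 28]]
`print(lists[1])` → prints [4, 6, 8, 28]
`print(lists[2])` → prints [4, 6, 8, 28]
`print(shared)` → prints [4, 6, 8, 28]

Answer:
[4, 6, 8, 28]
[4, 6, 8, 28]
[4, 6, 8, 28]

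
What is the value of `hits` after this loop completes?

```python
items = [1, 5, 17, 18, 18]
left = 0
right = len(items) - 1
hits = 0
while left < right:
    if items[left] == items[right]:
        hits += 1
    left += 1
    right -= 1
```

Count matching pairs from ends
`hits` takes the values: 0

Answer: 0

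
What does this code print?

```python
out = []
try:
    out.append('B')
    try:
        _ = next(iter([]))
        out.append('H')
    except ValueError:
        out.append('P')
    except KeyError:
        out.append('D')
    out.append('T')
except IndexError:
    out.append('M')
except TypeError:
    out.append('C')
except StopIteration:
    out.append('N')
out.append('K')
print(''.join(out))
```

Execution trace: 'B' (try body) → 'N' (except StopIteration) → 'K' (after the try/except). Output: BNK

Answer: BNK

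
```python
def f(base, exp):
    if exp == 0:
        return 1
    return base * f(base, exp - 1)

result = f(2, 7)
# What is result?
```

f(2, 7) = 2 * 2 * 2 * 2 * 2 * 2 * 2 = 128

Answer: 128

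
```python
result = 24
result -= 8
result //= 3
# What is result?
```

Trace:
`result = 24` → result = 24
`result -= 8` → result = 16
`result //= 3` → result = 5
So result = 5

Answer: 5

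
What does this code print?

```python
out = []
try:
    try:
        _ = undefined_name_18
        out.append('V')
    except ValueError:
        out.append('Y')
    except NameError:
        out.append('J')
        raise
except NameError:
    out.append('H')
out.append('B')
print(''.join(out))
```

Execution trace: 'J' (inner except NameError) → 'H' (outer except NameError) → 'B' (after the try/except). Output: JHB

Answer: JHB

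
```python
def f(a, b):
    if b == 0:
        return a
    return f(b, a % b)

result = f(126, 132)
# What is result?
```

f(126, 132) -> f(132, 126) -> f(126, 6) -> f(6, 0) -> 6

Answer: 6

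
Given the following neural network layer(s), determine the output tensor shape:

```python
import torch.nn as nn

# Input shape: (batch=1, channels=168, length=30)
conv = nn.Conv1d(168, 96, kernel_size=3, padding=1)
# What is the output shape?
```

Input: (1, 168, 30) -> Output: (1, 96, 30)

Answer: (1, 96, 30)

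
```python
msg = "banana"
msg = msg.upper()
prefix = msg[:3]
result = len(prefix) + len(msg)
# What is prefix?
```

Trace:
`msg = "banana"` → msg = 'banana'
`msg = msg.upper()` → msg = 'BANANA'
`prefix = msg[:3]` → prefix = 'BAN'
`result = len(prefix) + len(msg)` → result = 9
So prefix = 'BAN'

Answer: 'BAN'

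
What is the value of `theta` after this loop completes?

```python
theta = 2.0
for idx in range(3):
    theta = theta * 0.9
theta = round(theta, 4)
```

Exponential decay: 2.0 * 0.9^3
`theta` takes the values: 2.0 → 1.8 → 1.62 → 1.458

Answer: 1.458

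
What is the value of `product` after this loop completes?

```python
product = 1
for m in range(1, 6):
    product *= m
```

5! = 120
`product` takes the values: 1 → 2 → 6 → 24 → 120

Answer: 120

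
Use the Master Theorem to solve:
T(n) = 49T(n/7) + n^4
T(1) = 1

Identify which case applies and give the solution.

a=49, b=7, f(n)=n^4. log_7(49) = 2. Since c=4 > 2 and the regularity condition holds (49(n/7)^4 = (49/7^4)n^4 with 49/7^4 < 1), Case 3 applies: T(n) = Θ(f(n)) = O(n^4).

Answer: O(n^4) - Case 3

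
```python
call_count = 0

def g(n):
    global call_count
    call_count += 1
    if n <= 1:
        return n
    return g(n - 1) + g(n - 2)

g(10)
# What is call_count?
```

Calls(n) = 1 + Calls(n-1) + Calls(n-2); Calls(0)=Calls(1)=1. For n=10 this gives 177.

Answer: 177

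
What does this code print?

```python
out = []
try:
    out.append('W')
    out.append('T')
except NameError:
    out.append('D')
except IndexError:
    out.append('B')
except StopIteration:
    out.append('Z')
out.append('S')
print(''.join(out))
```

Execution trace: 'W' (try body) → 'T' (try body, no exception) → 'S' (after the try/except). Output: WTS

Answer: WTS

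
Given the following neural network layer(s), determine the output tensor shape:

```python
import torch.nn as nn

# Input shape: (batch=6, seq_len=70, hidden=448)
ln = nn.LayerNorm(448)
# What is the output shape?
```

Input: (6, 70, 448) -> Output: (6, 70, 448)

Answer: (6, 70, 448)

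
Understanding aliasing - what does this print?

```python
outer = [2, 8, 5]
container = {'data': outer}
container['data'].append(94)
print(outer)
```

Key concept: dict holds reference to list.
Step by step:
`outer = [2, 8, 5]` → outer = [2, 8, 5]
`container = {'data': outer}` → container = {'data': [2, 8, 5]}
`container['data'].append(94)` → outer = [2, 8, 5, 94]; container = {'data': [2, 8, 5, 94]}
`print(outer)` → prints [2, 8, 5, 94]

Answer: [2, 8, 5, 94]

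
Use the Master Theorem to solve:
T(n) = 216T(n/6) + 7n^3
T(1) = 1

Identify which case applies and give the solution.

a=216, b=6, f(n)=7n^3. log_6(216) = 3. Since c=3 = 3, Case 2 applies: T(n) = Θ(n^log_b(a) · log n) = O(n^3 log n).

Answer: O(n^3 log n) - Case 2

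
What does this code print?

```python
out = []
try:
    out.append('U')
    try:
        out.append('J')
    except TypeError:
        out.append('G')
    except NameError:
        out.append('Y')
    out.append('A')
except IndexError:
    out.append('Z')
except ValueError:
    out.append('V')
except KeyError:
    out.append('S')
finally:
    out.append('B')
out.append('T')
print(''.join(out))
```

Execution trace: 'U' (try body) → 'J' (inner try body, no exception) → 'A' (try body, no exception) → 'B' (finally) → 'T' (after the try/except). Output: UJABT

Answer: UJABT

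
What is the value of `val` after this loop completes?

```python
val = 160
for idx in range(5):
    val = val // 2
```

Halve 5 times: 160 // 2^5 = 5
`val` takes the values: 160 → 80 → 40 → 20 → 10 → 5

Answer: 5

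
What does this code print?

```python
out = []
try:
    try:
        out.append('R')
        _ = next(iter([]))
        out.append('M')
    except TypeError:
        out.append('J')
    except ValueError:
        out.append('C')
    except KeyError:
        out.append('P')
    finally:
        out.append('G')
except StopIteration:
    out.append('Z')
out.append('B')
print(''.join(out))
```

Execution trace: 'R' (try body) → 'G' (finally) → 'Z' (outer except StopIteration) → 'B' (after the try/except). Output: RGZB

Answer: RGZB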